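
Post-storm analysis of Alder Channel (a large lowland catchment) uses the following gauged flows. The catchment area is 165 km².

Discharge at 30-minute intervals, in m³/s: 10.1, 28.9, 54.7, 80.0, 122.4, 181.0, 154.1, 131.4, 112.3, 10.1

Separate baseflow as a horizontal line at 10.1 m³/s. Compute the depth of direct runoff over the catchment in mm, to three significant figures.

Direct runoff: 0.0, 18.8, 44.6, 69.9, 112.3, 170.9, 144.0, 121.3, 102.2, 0.0 m³/s; ΣQ_DR = 784.0 m³/s.
V = ΣQ_DR · Δt = 784.0 × 1800 s = 1.411 × 10^6 m³.
Over A = 165 km², depth = V / A = 8.55 mm.

d ≈ 8.55 mm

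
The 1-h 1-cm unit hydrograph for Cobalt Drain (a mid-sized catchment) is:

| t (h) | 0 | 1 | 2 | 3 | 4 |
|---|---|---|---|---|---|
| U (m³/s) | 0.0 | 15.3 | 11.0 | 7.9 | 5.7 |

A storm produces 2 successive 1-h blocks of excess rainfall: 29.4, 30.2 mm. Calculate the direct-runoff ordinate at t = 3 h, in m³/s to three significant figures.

Q ≈ 56.4 m³/s

By discrete convolution, Q_j = Σ (P_i / 10 mm) · U_{j−i}.
At t = 3 h (j=3): Q = (29.4/10)·7.9 + (30.2/10)·11.0 = 56.4 m³/s.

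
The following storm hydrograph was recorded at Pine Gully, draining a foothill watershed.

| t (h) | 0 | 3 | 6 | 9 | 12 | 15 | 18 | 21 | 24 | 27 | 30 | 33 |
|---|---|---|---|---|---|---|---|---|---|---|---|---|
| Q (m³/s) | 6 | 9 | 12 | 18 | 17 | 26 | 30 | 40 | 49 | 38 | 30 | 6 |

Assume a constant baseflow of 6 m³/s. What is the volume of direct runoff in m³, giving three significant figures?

V ≈ 2.26 × 10^6 m³

Direct-runoff ordinates (Q − Q_b): 0.0, 3.0, 6.0, 12.0, 11.0, 20.0, 24.0, 34.0, 43.0, 32.0, 24.0, 0.0 m³/s.
ΣQ_DR = 209.0 m³/s.
With Δt = 3 h = 10800 s, V = ΣQ_DR · Δt = 209.0 × 10800 = 2.26 × 10^6 m³.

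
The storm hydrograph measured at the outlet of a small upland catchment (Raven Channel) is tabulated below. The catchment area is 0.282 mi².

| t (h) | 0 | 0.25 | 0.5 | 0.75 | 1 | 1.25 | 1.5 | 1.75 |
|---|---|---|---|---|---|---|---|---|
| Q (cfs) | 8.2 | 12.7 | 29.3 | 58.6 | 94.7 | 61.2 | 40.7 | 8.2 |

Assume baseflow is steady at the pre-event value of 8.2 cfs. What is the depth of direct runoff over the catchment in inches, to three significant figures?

d ≈ 0.341 in

Direct runoff: 0.0, 4.5, 21.1, 50.4, 86.5, 53.0, 32.5, 0.0 cfs; ΣQ_DR = 248.0 cfs.
V = ΣQ_DR · Δt = 248.0 × 900 s = 2.232 × 10^5 ft³.
Over A = 0.282 mi², depth = V / A = 0.341 in.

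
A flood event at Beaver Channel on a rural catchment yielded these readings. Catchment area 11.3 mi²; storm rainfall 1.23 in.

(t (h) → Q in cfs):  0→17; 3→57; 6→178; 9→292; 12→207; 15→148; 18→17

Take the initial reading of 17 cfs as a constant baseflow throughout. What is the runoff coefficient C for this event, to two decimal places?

ΣQ_DR = 797.0 cfs; V = ΣQ_DR·Δt = 8.608 × 10^6 ft³.
Runoff depth d = V / A = 0.3279 in.
C = d / P = 0.3279 / 1.23 = 0.27.

C ≈ 0.27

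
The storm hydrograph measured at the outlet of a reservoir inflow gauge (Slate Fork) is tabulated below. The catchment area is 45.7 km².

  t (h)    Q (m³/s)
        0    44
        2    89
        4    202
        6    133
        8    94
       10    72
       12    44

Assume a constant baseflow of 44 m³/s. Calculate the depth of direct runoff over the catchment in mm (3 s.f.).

d ≈ 58.3 mm

Direct runoff: 0.0, 45.0, 158.0, 89.0, 50.0, 28.0, 0.0 m³/s; ΣQ_DR = 370.0 m³/s.
V = ΣQ_DR · Δt = 370.0 × 7200 s = 2.664 × 10^6 m³.
Over A = 45.7 km², depth = V / A = 58.3 mm.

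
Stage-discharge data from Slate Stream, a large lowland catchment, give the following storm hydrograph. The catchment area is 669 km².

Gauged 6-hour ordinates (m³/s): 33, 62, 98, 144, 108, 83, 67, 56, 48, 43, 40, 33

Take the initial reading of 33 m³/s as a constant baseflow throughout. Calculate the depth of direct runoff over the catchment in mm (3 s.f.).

Direct runoff: 0.0, 29.0, 65.0, 111.0, 75.0, 50.0, 34.0, 23.0, 15.0, 10.0, 7.0, 0.0 m³/s; ΣQ_DR = 419.0 m³/s.
V = ΣQ_DR · Δt = 419.0 × 21600 s = 9.050 × 10^6 m³.
Over A = 669 km², depth = V / A = 13.5 mm.

d ≈ 13.5 mm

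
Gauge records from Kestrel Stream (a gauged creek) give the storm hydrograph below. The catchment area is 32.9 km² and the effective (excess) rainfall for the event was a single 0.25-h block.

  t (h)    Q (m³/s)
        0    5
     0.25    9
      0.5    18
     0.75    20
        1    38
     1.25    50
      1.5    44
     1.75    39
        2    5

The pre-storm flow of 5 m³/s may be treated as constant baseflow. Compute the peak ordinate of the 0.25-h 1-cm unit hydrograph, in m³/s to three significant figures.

Direct runoff: 0.0, 4.0, 13.0, 15.0, 33.0, 45.0, 39.0, 34.0, 0.0 m³/s; ΣQ_DR = 183.0 m³/s, peak = 45.0 m³/s.
Runoff depth d = ΣQ_DR·Δt / A = 183.0 × 900 / (32.9 km²) = 5.006 mm.
The 1-cm UH is the DRH scaled by (10 mm)/d, so U_p = 45.0 × 10/5.006 = 89.9 m³/s.

U_p ≈ 89.9 m³/s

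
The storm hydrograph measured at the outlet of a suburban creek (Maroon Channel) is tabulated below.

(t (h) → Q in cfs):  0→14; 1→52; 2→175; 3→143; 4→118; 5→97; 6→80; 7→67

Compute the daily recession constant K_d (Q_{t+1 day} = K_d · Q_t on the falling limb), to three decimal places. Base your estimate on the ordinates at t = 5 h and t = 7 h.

Between t = 5 h and t = 7 h the flow falls from 97 to 67 cfs over 2×1 h = 2 h.
Per-interval ratio K = (67/97)^(1/2) = 0.8311; K_d = K^(24/1) = 0.012.

K_d ≈ 0.012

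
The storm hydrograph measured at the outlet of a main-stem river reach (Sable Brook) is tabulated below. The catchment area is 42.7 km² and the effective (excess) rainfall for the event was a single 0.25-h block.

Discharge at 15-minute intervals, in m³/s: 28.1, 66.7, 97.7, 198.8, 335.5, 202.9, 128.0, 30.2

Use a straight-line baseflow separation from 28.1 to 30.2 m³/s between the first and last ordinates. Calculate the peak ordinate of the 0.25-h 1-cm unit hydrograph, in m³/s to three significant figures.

Direct runoff: 0.00, 38.30, 69.00, 169.80, 306.20, 173.30, 98.10, 0.00 m³/s; ΣQ_DR = 854.7 m³/s, peak = 306.20 m³/s.
Runoff depth d = ΣQ_DR·Δt / A = 854.7 × 900 / (42.7 km²) = 18.01 mm.
The 1-cm UH is the DRH scaled by (10 mm)/d, so U_p = 306.20 × 10/18.01 = 170 m³/s.

U_p ≈ 170 m³/s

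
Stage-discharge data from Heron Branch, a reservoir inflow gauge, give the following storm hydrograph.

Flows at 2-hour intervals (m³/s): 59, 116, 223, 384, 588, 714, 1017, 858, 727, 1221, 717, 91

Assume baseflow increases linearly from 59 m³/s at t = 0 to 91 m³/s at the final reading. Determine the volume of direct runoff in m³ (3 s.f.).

V ≈ 4.19 × 10^7 m³

Direct-runoff ordinates (Q − Q_b): 0.00, 54.09, 158.18, 316.27, 517.36, 640.45, 940.55, 778.64, 644.73, 1135.82, 628.91, 0.00 m³/s.
ΣQ_DR = 5815 m³/s.
With Δt = 2 h = 7200 s, V = ΣQ_DR · Δt = 5815 × 7200 = 4.19 × 10^7 m³.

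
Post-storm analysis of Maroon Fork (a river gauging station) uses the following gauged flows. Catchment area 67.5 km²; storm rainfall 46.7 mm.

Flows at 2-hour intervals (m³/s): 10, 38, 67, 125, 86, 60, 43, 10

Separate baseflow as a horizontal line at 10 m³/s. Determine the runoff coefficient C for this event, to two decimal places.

C ≈ 0.82

ΣQ_DR = 359.0 m³/s; V = ΣQ_DR·Δt = 2.585 × 10^6 m³.
Runoff depth d = V / A = 38.29 mm.
C = d / P = 38.29 / 46.7 = 0.82.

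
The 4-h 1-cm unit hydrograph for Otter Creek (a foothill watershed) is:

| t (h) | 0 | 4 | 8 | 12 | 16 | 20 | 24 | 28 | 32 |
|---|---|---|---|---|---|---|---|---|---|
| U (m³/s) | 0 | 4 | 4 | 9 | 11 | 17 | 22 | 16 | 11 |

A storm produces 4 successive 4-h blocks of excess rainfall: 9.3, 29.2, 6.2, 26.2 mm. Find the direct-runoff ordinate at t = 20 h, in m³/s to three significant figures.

By discrete convolution, Q_j = Σ (P_i / 10 mm) · U_{j−i}.
At t = 20 h (j=5): Q = (9.3/10)·17 + (29.2/10)·11 + (6.2/10)·9 + (26.2/10)·4 = 64.0 m³/s.

Q ≈ 64.0 m³/s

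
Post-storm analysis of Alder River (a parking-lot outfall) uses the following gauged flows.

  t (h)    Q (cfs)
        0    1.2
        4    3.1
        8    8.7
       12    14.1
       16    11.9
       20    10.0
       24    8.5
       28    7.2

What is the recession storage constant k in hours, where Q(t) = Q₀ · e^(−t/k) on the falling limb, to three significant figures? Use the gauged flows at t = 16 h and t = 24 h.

k ≈ 23.8 h

On the falling limb, Q drops from 11.9 to 8.5 cfs between t = 16 h and t = 24 h (Δt = 8 h).
k = −Δt / ln(Q₂/Q₁) = −8 / ln(8.5/11.9) = 23.8 h.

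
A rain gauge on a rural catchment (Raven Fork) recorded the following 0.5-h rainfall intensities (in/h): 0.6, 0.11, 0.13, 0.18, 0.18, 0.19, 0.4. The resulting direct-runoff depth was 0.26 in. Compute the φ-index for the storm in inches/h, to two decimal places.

φ ≈ 0.24 in/h

Only the 2 blocks with intensity above φ contribute runoff: 0.6, 0.4 in/h.
Σ(I−φ)·Δt = d  ⇒  (0.6+0.4 − 2φ)·0.5 = 0.26
φ = (1.000 − 0.26/0.5) / 2 = 0.24 in/h.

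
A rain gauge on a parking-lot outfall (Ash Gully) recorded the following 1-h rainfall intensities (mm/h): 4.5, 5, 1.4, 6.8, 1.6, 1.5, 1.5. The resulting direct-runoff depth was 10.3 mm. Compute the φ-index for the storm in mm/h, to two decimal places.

φ ≈ 2.00 mm/h

Only the 3 blocks with intensity above φ contribute runoff: 4.5, 5, 6.8 mm/h.
Σ(I−φ)·Δt = d  ⇒  (4.5+5+6.8 − 3φ)·1 = 10.3
φ = (16.30 − 10.3/1) / 3 = 2.00 mm/h.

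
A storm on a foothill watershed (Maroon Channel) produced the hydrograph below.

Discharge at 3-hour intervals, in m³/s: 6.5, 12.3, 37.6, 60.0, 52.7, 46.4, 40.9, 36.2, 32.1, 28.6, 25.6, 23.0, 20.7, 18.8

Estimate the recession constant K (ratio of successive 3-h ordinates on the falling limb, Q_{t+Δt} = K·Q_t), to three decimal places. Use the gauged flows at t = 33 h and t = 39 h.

K ≈ 0.904

Using the recession-limb readings at t = 33 h and t = 39 h: Q falls from 23.0 to 18.8 m³/s over 2 intervals.
K = (Q₂/Q₁)^(1/2) = (18.8/23.0)^(1/2) = 0.904.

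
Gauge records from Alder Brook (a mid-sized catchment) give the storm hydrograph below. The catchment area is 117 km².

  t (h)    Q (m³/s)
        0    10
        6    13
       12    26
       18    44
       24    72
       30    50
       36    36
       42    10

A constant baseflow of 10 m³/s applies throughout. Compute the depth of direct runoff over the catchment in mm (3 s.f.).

d ≈ 33.4 mm

Direct runoff: 0.0, 3.0, 16.0, 34.0, 62.0, 40.0, 26.0, 0.0 m³/s; ΣQ_DR = 181.0 m³/s.
V = ΣQ_DR · Δt = 181.0 × 21600 s = 3.910 × 10^6 m³.
Over A = 117 km², depth = V / A = 33.4 mm.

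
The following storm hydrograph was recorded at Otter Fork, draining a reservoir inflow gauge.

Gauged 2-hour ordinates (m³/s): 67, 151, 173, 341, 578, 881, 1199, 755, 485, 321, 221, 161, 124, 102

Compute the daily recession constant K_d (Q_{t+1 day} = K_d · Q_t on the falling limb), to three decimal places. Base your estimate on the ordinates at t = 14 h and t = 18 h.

K_d ≈ 0.006

Between t = 14 h and t = 18 h the flow falls from 755 to 321 m³/s over 2×2 h = 4 h.
Per-interval ratio K = (321/755)^(1/2) = 0.6520; K_d = K^(24/2) = 0.006.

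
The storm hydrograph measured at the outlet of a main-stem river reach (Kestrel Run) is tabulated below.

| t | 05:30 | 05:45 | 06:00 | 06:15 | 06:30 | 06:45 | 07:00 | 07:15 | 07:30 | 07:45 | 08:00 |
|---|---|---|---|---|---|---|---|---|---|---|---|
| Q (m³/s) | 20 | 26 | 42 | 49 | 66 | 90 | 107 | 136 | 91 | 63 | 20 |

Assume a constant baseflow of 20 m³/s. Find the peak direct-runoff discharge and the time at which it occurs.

Subtracting baseflow gives direct-runoff ordinates: 0.0, 6.0, 22.0, 29.0, 46.0, 70.0, 87.0, 116.0, 71.0, 43.0, 0.0 m³/s.
The maximum is 116.0 m³/s, occurring at the reading for t = 07:15.

Q_p = 116.0 m³/s at t = 07:15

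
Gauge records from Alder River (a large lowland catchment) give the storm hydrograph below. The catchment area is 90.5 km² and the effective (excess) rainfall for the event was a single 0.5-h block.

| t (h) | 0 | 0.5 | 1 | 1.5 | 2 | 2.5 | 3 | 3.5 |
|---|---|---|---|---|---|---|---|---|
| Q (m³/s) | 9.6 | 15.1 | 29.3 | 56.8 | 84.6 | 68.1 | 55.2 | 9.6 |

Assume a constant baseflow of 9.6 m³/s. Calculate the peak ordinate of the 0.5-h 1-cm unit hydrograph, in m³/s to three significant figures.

U_p ≈ 150 m³/s

Direct runoff: 0.0, 5.5, 19.7, 47.2, 75.0, 58.5, 45.6, 0.0 m³/s; ΣQ_DR = 251.5 m³/s, peak = 75.0 m³/s.
Runoff depth d = ΣQ_DR·Δt / A = 251.5 × 1800 / (90.5 km²) = 5.002 mm.
The 1-cm UH is the DRH scaled by (10 mm)/d, so U_p = 75.0 × 10/5.002 = 150 m³/s.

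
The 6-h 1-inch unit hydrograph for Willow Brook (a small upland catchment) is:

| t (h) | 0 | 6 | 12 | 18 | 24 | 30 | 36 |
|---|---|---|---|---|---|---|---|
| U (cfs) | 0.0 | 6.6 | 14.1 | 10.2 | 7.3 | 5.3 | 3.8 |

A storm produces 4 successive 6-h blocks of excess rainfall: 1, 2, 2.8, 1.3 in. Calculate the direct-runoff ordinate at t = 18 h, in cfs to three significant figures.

Q ≈ 56.9 cfs

By discrete convolution, Q_j = Σ (P_i / 1 in) · U_{j−i}.
At t = 18 h (j=3): Q = (1/1)·10.2 + (2/1)·14.1 + (2.8/1)·6.6 + (1.3/1)·0.0 = 56.9 cfs.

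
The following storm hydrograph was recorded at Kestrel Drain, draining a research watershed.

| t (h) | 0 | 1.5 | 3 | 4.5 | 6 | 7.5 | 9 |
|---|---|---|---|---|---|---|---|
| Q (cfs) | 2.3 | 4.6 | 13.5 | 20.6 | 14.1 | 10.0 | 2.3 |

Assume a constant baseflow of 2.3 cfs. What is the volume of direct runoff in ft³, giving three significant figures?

V ≈ 2.77 × 10^5 ft³

Direct-runoff ordinates (Q − Q_b): 0.0, 2.3, 11.2, 18.3, 11.8, 7.7, 0.0 cfs.
ΣQ_DR = 51.30 cfs.
With Δt = 1.5 h = 5400 s, V = ΣQ_DR · Δt = 51.30 × 5400 = 2.77 × 10^5 ft³.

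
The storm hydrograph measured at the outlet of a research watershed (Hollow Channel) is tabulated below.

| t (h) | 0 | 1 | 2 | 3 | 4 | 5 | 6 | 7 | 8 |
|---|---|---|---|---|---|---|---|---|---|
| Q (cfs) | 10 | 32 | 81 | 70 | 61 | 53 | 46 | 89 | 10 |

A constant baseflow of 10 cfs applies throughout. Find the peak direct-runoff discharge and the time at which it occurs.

Q_p = 79.0 cfs at t = 7 h

Subtracting baseflow gives direct-runoff ordinates: 0.0, 22.0, 71.0, 60.0, 51.0, 43.0, 36.0, 79.0, 0.0 cfs.
The maximum is 79.0 cfs, occurring at the reading for t = 7 h.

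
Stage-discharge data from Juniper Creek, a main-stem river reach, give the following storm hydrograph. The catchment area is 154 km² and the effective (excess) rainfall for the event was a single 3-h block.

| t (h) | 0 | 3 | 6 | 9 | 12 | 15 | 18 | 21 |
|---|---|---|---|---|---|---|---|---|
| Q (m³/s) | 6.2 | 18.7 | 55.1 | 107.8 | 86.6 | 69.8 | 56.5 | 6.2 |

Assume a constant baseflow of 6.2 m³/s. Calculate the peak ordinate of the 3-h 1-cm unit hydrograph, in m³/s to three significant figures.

Direct runoff: 0.0, 12.5, 48.9, 101.6, 80.4, 63.6, 50.3, 0.0 m³/s; ΣQ_DR = 357.3 m³/s, peak = 101.6 m³/s.
Runoff depth d = ΣQ_DR·Δt / A = 357.3 × 10800 / (154 km²) = 25.06 mm.
The 1-cm UH is the DRH scaled by (10 mm)/d, so U_p = 101.6 × 10/25.06 = 40.5 m³/s.

U_p ≈ 40.5 m³/s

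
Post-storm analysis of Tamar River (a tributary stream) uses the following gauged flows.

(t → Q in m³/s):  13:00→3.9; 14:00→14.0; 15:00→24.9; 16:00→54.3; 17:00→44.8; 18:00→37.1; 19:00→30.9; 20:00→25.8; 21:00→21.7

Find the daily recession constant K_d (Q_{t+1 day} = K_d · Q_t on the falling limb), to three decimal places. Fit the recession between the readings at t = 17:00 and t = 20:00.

K_d ≈ 0.012

Between t = 17:00 and t = 20:00 the flow falls from 44.8 to 25.8 m³/s over 3×1 h = 3 h.
Per-interval ratio K = (25.8/44.8)^(1/3) = 0.8320; K_d = K^(24/1) = 0.012.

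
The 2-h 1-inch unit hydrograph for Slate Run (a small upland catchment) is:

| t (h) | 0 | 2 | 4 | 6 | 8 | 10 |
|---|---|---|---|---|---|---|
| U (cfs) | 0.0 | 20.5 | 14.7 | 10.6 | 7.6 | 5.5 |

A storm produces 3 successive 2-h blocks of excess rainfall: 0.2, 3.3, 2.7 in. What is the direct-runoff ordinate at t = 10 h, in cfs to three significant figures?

By discrete convolution, Q_j = Σ (P_i / 1 in) · U_{j−i}.
At t = 10 h (j=5): Q = (0.2/1)·5.5 + (3.3/1)·7.6 + (2.7/1)·10.6 = 54.8 cfs.

Q ≈ 54.8 cfs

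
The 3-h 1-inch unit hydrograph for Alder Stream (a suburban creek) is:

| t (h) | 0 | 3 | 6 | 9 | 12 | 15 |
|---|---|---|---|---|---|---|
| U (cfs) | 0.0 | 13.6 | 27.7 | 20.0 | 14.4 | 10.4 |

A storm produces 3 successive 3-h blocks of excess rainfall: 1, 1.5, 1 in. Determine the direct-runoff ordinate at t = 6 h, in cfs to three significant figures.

By discrete convolution, Q_j = Σ (P_i / 1 in) · U_{j−i}.
At t = 6 h (j=2): Q = (1/1)·27.7 + (1.5/1)·13.6 + (1/1)·0.0 = 48.1 cfs.

Q ≈ 48.1 cfs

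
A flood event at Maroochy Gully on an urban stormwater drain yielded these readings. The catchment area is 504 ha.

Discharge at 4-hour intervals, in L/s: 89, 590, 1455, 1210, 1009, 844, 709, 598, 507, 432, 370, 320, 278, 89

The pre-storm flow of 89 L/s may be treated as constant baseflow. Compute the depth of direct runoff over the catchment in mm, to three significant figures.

Direct runoff: 0.0, 501.0, 1366.0, 1121.0, 920.0, 755.0, 620.0, 509.0, 418.0, 343.0, 281.0, 231.0, 189.0, 0.0 L/s; ΣQ_DR = 7254 L/s.
V = ΣQ_DR · Δt = 7254 × 14400 s = 1.045 × 10^8 L.
Over A = 504 ha, depth = V / A = 20.7 mm.

d ≈ 20.7 mm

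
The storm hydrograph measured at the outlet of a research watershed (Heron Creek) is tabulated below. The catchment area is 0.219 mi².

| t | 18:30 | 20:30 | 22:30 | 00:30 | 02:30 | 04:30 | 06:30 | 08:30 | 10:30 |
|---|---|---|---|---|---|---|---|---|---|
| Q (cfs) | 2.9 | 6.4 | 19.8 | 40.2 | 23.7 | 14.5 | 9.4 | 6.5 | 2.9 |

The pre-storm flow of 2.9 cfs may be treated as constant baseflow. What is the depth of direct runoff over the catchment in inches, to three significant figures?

Direct runoff: 0.0, 3.5, 16.9, 37.3, 20.8, 11.6, 6.5, 3.6, 0.0 cfs; ΣQ_DR = 100.2 cfs.
V = ΣQ_DR · Δt = 100.2 × 7200 s = 7.214 × 10^5 ft³.
Over A = 0.219 mi², depth = V / A = 1.42 in.

d ≈ 1.42 in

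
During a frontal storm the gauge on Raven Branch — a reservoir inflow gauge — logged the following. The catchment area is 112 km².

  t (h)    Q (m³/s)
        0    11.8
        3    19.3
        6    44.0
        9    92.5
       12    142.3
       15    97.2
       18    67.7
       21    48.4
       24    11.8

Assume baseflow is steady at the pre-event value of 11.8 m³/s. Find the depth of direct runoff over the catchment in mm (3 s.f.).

d ≈ 41.3 mm

Direct runoff: 0.0, 7.5, 32.2, 80.7, 130.5, 85.4, 55.9, 36.6, 0.0 m³/s; ΣQ_DR = 428.8 m³/s.
V = ΣQ_DR · Δt = 428.8 × 10800 s = 4.631 × 10^6 m³.
Over A = 112 km², depth = V / A = 41.3 mm.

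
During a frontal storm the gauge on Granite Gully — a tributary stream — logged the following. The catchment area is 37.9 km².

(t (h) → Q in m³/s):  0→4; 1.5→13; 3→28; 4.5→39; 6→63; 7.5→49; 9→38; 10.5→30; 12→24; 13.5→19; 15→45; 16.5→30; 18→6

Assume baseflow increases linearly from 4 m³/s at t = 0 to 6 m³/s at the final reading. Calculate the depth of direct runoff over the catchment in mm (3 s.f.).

d ≈ 46.0 mm

Direct runoff: 0.00, 8.83, 23.67, 34.50, 58.33, 44.17, 33.00, 24.83, 18.67, 13.50, 39.33, 24.17, 0.00 m³/s; ΣQ_DR = 323.0 m³/s.
V = ΣQ_DR · Δt = 323.0 × 5400 s = 1.744 × 10^6 m³.
Over A = 37.9 km², depth = V / A = 46.0 mm.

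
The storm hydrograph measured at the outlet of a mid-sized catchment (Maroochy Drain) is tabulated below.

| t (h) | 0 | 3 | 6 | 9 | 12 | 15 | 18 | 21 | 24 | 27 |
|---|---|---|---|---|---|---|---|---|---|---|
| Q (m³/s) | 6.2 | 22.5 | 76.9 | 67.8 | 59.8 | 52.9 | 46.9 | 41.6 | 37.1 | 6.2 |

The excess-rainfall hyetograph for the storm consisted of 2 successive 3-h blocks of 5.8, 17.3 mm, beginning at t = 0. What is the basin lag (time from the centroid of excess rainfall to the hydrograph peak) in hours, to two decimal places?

t_L ≈ 2.25 h

Centroid of excess rainfall: t_c = Σ P_i·t̄_i / ΣP_i = 3.7468 h (block centres at 1.5, 4.5 h).
Hydrograph peak occurs at t = 6 h, so basin lag t_L = 6 − 3.7468 = 2.25 h.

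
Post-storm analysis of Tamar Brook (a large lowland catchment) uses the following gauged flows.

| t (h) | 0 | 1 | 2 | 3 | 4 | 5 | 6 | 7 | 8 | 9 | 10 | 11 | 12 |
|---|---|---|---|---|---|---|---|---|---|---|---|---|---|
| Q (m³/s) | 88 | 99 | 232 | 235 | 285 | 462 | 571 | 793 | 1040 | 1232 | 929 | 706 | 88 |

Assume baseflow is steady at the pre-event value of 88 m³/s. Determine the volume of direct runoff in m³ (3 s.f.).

Direct-runoff ordinates (Q − Q_b): 0.0, 11.0, 144.0, 147.0, 197.0, 374.0, 483.0, 705.0, 952.0, 1144.0, 841.0, 618.0, 0.0 m³/s.
ΣQ_DR = 5616 m³/s.
With Δt = 1 h = 3600 s, V = ΣQ_DR · Δt = 5616 × 3600 = 2.02 × 10^7 m³.

V ≈ 2.02 × 10^7 m³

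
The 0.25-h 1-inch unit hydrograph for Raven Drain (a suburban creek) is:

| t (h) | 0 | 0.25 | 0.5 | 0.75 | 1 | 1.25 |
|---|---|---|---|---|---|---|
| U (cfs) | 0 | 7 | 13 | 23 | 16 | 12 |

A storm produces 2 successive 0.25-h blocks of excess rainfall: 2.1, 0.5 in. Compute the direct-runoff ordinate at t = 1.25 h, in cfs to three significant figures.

By discrete convolution, Q_j = Σ (P_i / 1 in) · U_{j−i}.
At t = 1.25 h (j=5): Q = (2.1/1)·12 + (0.5/1)·16 = 33.2 cfs.

Q ≈ 33.2 cfs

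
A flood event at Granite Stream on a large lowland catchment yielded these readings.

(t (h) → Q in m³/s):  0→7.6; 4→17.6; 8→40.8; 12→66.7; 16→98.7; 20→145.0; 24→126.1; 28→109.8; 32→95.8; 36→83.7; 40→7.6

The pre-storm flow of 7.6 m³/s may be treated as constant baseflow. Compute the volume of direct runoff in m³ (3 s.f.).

V ≈ 1.03 × 10^7 m³

Direct-runoff ordinates (Q − Q_b): 0.0, 10.0, 33.2, 59.1, 91.1, 137.4, 118.5, 102.2, 88.2, 76.1, 0.0 m³/s.
ΣQ_DR = 715.8 m³/s.
With Δt = 4 h = 14400 s, V = ΣQ_DR · Δt = 715.8 × 14400 = 1.03 × 10^7 m³.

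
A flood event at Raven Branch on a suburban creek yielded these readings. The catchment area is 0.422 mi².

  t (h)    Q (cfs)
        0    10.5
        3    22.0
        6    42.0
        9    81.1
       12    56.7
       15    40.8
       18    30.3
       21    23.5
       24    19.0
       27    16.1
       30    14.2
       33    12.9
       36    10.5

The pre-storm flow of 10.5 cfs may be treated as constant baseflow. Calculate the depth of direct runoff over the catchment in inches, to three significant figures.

Direct runoff: 0.0, 11.5, 31.5, 70.6, 46.2, 30.3, 19.8, 13.0, 8.5, 5.6, 3.7, 2.4, 0.0 cfs; ΣQ_DR = 243.1 cfs.
V = ΣQ_DR · Δt = 243.1 × 10800 s = 2.625 × 10^6 ft³.
Over A = 0.422 mi², depth = V / A = 2.68 in.

d ≈ 2.68 in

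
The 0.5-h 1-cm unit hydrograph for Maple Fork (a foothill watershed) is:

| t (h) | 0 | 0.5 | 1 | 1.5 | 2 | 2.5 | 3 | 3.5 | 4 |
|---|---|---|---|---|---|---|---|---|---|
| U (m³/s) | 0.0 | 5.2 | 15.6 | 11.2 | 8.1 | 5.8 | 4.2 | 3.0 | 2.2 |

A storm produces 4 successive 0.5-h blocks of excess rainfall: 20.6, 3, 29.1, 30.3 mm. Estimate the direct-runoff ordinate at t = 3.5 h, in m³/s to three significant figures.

Q ≈ 48.9 m³/s

By discrete convolution, Q_j = Σ (P_i / 10 mm) · U_{j−i}.
At t = 3.5 h (j=7): Q = (20.6/10)·3.0 + (3/10)·4.2 + (29.1/10)·5.8 + (30.3/10)·8.1 = 48.9 m³/s.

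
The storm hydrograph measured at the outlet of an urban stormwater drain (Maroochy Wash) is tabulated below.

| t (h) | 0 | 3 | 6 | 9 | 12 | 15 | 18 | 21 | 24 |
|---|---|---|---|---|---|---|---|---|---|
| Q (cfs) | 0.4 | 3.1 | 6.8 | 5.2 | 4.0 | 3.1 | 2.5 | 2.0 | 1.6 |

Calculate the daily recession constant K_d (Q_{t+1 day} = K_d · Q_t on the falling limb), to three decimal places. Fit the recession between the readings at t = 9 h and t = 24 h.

K_d ≈ 0.152

Between t = 9 h and t = 24 h the flow falls from 5.2 to 1.6 cfs over 5×3 h = 15 h.
Per-interval ratio K = (1.6/5.2)^(1/5) = 0.7900; K_d = K^(24/3) = 0.152.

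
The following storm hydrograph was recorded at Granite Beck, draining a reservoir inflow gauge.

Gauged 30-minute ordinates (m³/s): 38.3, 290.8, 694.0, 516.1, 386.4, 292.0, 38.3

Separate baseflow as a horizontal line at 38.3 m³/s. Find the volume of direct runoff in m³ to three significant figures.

V ≈ 3.58 × 10^6 m³

Direct-runoff ordinates (Q − Q_b): 0.0, 252.5, 655.7, 477.8, 348.1, 253.7, 0.0 m³/s.
ΣQ_DR = 1988 m³/s.
With Δt = 0.5 h = 1800 s, V = ΣQ_DR · Δt = 1988 × 1800 = 3.58 × 10^6 m³.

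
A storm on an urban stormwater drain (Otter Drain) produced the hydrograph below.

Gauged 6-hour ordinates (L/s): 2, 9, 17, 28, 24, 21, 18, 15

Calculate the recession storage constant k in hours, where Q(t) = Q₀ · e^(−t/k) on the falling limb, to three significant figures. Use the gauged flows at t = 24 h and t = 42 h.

k ≈ 38.3 h

On the falling limb, Q drops from 24 to 15 L/s between t = 24 h and t = 42 h (Δt = 18 h).
k = −Δt / ln(Q₂/Q₁) = −18 / ln(15/24) = 38.3 h.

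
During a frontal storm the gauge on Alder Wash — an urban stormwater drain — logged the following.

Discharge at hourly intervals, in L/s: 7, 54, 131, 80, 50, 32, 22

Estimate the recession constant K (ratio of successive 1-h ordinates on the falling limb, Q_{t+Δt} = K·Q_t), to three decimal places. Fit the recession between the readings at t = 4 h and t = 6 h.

K ≈ 0.663

Using the recession-limb readings at t = 4 h and t = 6 h: Q falls from 50 to 22 L/s over 2 intervals.
K = (Q₂/Q₁)^(1/2) = (22/50)^(1/2) = 0.663.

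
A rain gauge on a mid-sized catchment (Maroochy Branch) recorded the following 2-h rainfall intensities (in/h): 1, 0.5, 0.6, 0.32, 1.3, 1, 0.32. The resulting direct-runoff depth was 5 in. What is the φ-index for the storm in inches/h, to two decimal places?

Only the 5 blocks with intensity above φ contribute runoff: 1, 0.5, 0.6, 1.3, 1 in/h.
Σ(I−φ)·Δt = d  ⇒  (1+0.5+0.6+1.3+1 − 5φ)·2 = 5
φ = (4.400 − 5/2) / 5 = 0.38 in/h.

φ ≈ 0.38 in/h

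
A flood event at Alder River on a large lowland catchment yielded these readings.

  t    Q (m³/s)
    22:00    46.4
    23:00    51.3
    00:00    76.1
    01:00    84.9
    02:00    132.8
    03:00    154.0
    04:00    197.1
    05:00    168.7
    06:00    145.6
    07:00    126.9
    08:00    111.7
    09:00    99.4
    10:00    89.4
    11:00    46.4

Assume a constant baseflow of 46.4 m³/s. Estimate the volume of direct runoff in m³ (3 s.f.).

V ≈ 3.17 × 10^6 m³

Direct-runoff ordinates (Q − Q_b): 0.0, 4.9, 29.7, 38.5, 86.4, 107.6, 150.7, 122.3, 99.2, 80.5, 65.3, 53.0, 43.0, 0.0 m³/s.
ΣQ_DR = 881.1 m³/s.
With Δt = 1 h = 3600 s, V = ΣQ_DR · Δt = 881.1 × 3600 = 3.17 × 10^6 m³.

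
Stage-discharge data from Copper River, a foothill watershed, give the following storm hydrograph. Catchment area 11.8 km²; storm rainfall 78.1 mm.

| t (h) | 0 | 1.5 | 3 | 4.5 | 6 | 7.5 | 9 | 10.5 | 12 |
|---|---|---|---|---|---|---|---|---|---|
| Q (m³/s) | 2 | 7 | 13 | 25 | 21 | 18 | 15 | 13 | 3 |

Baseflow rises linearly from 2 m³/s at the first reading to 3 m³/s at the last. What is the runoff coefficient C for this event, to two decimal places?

C ≈ 0.55

ΣQ_DR = 94.50 m³/s; V = ΣQ_DR·Δt = 5.103 × 10^5 m³.
Runoff depth d = V / A = 43.25 mm.
C = d / P = 43.25 / 78.1 = 0.55.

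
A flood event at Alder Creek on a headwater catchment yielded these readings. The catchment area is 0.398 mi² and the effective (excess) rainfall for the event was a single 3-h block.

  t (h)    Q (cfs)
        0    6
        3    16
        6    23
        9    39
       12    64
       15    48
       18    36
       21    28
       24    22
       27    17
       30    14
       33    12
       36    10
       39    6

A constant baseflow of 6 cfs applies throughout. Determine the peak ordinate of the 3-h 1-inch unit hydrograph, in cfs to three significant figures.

Direct runoff: 0.0, 10.0, 17.0, 33.0, 58.0, 42.0, 30.0, 22.0, 16.0, 11.0, 8.0, 6.0, 4.0, 0.0 cfs; ΣQ_DR = 257.0 cfs, peak = 58.0 cfs.
Runoff depth d = ΣQ_DR·Δt / A = 257.0 × 10800 / (0.398 mi²) = 3.002 in.
The 1-inch UH is the DRH scaled by (1 in)/d, so U_p = 58.0 × 1/3.002 = 19.3 cfs.

U_p ≈ 19.3 cfs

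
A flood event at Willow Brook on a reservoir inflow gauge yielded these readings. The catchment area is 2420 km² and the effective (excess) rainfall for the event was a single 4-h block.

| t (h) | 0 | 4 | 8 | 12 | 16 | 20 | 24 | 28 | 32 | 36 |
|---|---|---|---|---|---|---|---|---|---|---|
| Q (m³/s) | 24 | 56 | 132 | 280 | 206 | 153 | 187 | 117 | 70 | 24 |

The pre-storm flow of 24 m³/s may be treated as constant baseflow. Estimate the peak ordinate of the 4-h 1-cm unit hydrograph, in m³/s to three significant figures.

U_p ≈ 426 m³/s

Direct runoff: 0.0, 32.0, 108.0, 256.0, 182.0, 129.0, 163.0, 93.0, 46.0, 0.0 m³/s; ΣQ_DR = 1009 m³/s, peak = 256.0 m³/s.
Runoff depth d = ΣQ_DR·Δt / A = 1009 × 14400 / (2420 km²) = 6.004 mm.
The 1-cm UH is the DRH scaled by (10 mm)/d, so U_p = 256.0 × 10/6.004 = 426 m³/s.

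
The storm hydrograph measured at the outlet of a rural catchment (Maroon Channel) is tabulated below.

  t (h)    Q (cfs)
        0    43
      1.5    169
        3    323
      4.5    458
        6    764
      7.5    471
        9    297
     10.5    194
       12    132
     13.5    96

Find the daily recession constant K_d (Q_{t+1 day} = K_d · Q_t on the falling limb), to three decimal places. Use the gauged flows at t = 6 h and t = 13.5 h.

Between t = 6 h and t = 13.5 h the flow falls from 764 to 96 cfs over 5×1.5 h = 7.5 h.
Per-interval ratio K = (96/764)^(1/5) = 0.6604; K_d = K^(24/1.5) = 0.001.

K_d ≈ 0.001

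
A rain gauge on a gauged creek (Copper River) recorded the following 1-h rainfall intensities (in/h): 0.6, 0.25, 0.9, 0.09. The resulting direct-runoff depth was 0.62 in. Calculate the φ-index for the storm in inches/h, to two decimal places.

φ ≈ 0.44 in/h

Only the 2 blocks with intensity above φ contribute runoff: 0.6, 0.9 in/h.
Σ(I−φ)·Δt = d  ⇒  (0.6+0.9 − 2φ)·1 = 0.62
φ = (1.500 − 0.62/1) / 2 = 0.44 in/h.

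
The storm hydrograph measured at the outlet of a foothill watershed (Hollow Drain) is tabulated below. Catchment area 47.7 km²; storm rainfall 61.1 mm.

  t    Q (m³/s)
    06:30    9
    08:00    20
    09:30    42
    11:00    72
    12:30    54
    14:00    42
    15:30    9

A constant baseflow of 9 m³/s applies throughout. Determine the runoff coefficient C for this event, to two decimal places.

ΣQ_DR = 185.0 m³/s; V = ΣQ_DR·Δt = 9.990 × 10^5 m³.
Runoff depth d = V / A = 20.94 mm.
C = d / P = 20.94 / 61.1 = 0.34.

C ≈ 0.34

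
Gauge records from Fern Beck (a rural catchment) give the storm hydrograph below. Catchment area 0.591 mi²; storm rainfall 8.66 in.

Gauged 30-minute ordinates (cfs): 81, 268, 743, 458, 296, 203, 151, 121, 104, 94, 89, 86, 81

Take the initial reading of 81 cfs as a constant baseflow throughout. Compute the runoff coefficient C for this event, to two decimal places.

C ≈ 0.26

ΣQ_DR = 1722 cfs; V = ΣQ_DR·Δt = 3.100 × 10^6 ft³.
Runoff depth d = V / A = 2.258 in.
C = d / P = 2.258 / 8.66 = 0.26.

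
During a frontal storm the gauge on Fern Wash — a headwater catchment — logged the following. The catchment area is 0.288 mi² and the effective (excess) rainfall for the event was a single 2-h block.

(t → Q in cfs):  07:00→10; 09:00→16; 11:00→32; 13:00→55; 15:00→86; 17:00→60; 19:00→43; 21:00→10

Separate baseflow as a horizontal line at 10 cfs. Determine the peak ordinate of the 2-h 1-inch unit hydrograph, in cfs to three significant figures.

U_p ≈ 30.4 cfs

Direct runoff: 0.0, 6.0, 22.0, 45.0, 76.0, 50.0, 33.0, 0.0 cfs; ΣQ_DR = 232.0 cfs, peak = 76.0 cfs.
Runoff depth d = ΣQ_DR·Δt / A = 232.0 × 7200 / (0.288 mi²) = 2.497 in.
The 1-inch UH is the DRH scaled by (1 in)/d, so U_p = 76.0 × 1/2.497 = 30.4 cfs.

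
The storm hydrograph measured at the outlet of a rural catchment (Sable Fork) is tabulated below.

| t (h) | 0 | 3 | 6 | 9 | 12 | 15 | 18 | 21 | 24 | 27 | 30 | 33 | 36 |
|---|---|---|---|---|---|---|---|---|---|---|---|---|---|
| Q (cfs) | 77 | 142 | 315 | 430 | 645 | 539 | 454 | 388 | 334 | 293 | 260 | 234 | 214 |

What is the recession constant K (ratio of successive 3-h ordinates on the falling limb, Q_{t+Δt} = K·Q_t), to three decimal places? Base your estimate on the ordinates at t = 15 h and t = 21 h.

Using the recession-limb readings at t = 15 h and t = 21 h: Q falls from 539 to 388 cfs over 2 intervals.
K = (Q₂/Q₁)^(1/2) = (388/539)^(1/2) = 0.848.

K ≈ 0.848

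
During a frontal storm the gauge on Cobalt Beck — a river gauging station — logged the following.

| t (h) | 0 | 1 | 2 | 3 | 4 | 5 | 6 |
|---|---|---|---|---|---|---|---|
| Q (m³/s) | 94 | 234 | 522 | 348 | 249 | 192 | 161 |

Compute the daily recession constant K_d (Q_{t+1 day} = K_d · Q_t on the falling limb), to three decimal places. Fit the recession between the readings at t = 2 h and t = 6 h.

Between t = 2 h and t = 6 h the flow falls from 522 to 161 m³/s over 4×1 h = 4 h.
Per-interval ratio K = (161/522)^(1/4) = 0.7452; K_d = K^(24/1) = 0.001.

K_d ≈ 0.001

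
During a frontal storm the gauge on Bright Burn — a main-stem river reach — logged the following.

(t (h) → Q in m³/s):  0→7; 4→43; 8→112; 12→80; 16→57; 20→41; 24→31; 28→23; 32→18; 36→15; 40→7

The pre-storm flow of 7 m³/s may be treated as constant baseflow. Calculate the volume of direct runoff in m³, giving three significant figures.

V ≈ 5.14 × 10^6 m³

Direct-runoff ordinates (Q − Q_b): 0.0, 36.0, 105.0, 73.0, 50.0, 34.0, 24.0, 16.0, 11.0, 8.0, 0.0 m³/s.
ΣQ_DR = 357.0 m³/s.
With Δt = 4 h = 14400 s, V = ΣQ_DR · Δt = 357.0 × 14400 = 5.14 × 10^6 m³.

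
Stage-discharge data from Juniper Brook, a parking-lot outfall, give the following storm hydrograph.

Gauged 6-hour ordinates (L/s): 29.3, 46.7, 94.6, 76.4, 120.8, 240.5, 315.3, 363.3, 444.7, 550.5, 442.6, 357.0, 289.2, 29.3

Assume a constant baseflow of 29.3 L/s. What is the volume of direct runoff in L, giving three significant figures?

V ≈ 6.46 × 10^7 L

Direct-runoff ordinates (Q − Q_b): 0.0, 17.4, 65.3, 47.1, 91.5, 211.2, 286.0, 334.0, 415.4, 521.2, 413.3, 327.7, 259.9, 0.0 L/s.
ΣQ_DR = 2990 L/s.
With Δt = 6 h = 21600 s, V = ΣQ_DR · Δt = 2990 × 21600 = 6.46 × 10^7 L.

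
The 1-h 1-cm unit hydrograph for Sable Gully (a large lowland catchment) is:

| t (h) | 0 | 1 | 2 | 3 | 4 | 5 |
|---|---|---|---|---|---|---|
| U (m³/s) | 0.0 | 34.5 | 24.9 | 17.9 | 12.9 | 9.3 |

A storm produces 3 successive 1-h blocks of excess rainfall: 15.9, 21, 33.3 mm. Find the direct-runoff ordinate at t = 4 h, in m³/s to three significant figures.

Q ≈ 141 m³/s

By discrete convolution, Q_j = Σ (P_i / 10 mm) · U_{j−i}.
At t = 4 h (j=4): Q = (15.9/10)·12.9 + (21/10)·17.9 + (33.3/10)·24.9 = 141 m³/s.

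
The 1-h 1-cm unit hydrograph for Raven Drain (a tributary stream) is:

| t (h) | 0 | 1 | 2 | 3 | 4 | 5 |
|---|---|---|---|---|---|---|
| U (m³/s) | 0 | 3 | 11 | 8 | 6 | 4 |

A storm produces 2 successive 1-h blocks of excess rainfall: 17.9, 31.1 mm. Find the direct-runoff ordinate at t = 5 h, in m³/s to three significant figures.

Q ≈ 25.8 m³/s

By discrete convolution, Q_j = Σ (P_i / 10 mm) · U_{j−i}.
At t = 5 h (j=5): Q = (17.9/10)·4 + (31.1/10)·6 = 25.8 m³/s.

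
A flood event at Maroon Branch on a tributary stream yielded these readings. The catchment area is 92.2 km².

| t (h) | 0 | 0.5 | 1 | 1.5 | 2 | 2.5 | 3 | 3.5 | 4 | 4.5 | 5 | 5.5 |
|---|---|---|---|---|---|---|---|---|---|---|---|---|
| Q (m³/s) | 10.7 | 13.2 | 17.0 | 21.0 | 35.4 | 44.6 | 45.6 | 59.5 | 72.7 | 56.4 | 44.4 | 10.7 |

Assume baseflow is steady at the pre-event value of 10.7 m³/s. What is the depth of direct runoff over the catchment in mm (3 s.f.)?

Direct runoff: 0.0, 2.5, 6.3, 10.3, 24.7, 33.9, 34.9, 48.8, 62.0, 45.7, 33.7, 0.0 m³/s; ΣQ_DR = 302.8 m³/s.
V = ΣQ_DR · Δt = 302.8 × 1800 s = 5.450 × 10^5 m³.
Over A = 92.2 km², depth = V / A = 5.91 mm.

d ≈ 5.91 mm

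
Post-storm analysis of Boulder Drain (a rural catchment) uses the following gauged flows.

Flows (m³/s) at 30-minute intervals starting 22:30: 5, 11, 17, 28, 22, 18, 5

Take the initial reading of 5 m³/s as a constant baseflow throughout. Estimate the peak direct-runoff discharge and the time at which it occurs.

Q_p = 23.0 m³/s at t = 00:00

Subtracting baseflow gives direct-runoff ordinates: 0.0, 6.0, 12.0, 23.0, 17.0, 13.0, 0.0 m³/s.
The maximum is 23.0 m³/s, occurring at the reading for t = 00:00.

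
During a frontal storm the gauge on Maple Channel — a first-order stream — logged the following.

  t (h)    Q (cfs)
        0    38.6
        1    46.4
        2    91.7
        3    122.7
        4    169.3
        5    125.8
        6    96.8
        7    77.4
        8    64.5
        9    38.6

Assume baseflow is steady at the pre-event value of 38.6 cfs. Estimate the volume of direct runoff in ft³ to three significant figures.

V ≈ 1.75 × 10^6 ft³

Direct-runoff ordinates (Q − Q_b): 0.0, 7.8, 53.1, 84.1, 130.7, 87.2, 58.2, 38.8, 25.9, 0.0 cfs.
ΣQ_DR = 485.8 cfs.
With Δt = 1 h = 3600 s, V = ΣQ_DR · Δt = 485.8 × 3600 = 1.75 × 10^6 ft³.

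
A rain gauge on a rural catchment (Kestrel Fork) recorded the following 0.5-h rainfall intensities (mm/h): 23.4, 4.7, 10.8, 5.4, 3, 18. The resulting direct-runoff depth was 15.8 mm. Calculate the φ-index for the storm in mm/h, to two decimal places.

Only the 3 blocks with intensity above φ contribute runoff: 23.4, 10.8, 18 mm/h.
Σ(I−φ)·Δt = d  ⇒  (23.4+10.8+18 − 3φ)·0.5 = 15.8
φ = (52.20 − 15.8/0.5) / 3 = 6.87 mm/h.

φ ≈ 6.87 mm/h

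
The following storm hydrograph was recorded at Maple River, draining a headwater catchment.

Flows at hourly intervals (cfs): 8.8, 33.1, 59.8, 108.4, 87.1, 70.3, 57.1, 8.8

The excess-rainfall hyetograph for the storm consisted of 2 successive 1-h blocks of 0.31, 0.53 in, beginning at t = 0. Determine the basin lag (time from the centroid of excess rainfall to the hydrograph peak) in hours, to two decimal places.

t_L ≈ 1.87 h

Centroid of excess rainfall: t_c = Σ P_i·t̄_i / ΣP_i = 1.1310 h (block centres at 0.5, 1.5 h).
Hydrograph peak occurs at t = 3 h, so basin lag t_L = 3 − 1.1310 = 1.87 h.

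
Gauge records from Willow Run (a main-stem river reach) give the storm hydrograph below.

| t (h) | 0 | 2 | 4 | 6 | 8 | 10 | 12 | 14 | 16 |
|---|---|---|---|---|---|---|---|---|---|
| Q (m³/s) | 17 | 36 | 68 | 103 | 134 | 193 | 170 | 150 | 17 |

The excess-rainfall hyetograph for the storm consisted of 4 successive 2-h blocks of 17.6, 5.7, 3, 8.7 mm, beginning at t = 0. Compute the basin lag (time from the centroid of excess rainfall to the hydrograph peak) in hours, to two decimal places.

t_L ≈ 6.84 h

Centroid of excess rainfall: t_c = Σ P_i·t̄_i / ΣP_i = 3.1600 h (block centres at 1, 3, 5, 7 h).
Hydrograph peak occurs at t = 10 h, so basin lag t_L = 10 − 3.1600 = 6.84 h.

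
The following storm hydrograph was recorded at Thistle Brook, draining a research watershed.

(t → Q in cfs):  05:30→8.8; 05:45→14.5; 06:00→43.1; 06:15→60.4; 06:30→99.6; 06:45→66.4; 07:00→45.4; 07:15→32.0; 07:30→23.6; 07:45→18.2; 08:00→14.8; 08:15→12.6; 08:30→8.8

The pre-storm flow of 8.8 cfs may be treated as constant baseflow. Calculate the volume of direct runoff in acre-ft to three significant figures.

Direct-runoff ordinates (Q − Q_b): 0.0, 5.7, 34.3, 51.6, 90.8, 57.6, 36.6, 23.2, 14.8, 9.4, 6.0, 3.8, 0.0 cfs.
ΣQ_DR = 333.8 cfs.
With Δt = 0.25 h = 900 s, V = ΣQ_DR · Δt = 333.8 × 900 = 3.00 × 10^5 ft³ = 6.90 acre-ft.

V ≈ 6.90 acre-ft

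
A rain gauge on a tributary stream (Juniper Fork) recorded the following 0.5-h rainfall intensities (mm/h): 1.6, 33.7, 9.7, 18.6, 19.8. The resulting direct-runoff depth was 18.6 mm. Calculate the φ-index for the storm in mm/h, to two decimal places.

Only the 3 blocks with intensity above φ contribute runoff: 33.7, 18.6, 19.8 mm/h.
Σ(I−φ)·Δt = d  ⇒  (33.7+18.6+19.8 − 3φ)·0.5 = 18.6
φ = (72.10 − 18.6/0.5) / 3 = 11.63 mm/h.

φ ≈ 11.63 mm/h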